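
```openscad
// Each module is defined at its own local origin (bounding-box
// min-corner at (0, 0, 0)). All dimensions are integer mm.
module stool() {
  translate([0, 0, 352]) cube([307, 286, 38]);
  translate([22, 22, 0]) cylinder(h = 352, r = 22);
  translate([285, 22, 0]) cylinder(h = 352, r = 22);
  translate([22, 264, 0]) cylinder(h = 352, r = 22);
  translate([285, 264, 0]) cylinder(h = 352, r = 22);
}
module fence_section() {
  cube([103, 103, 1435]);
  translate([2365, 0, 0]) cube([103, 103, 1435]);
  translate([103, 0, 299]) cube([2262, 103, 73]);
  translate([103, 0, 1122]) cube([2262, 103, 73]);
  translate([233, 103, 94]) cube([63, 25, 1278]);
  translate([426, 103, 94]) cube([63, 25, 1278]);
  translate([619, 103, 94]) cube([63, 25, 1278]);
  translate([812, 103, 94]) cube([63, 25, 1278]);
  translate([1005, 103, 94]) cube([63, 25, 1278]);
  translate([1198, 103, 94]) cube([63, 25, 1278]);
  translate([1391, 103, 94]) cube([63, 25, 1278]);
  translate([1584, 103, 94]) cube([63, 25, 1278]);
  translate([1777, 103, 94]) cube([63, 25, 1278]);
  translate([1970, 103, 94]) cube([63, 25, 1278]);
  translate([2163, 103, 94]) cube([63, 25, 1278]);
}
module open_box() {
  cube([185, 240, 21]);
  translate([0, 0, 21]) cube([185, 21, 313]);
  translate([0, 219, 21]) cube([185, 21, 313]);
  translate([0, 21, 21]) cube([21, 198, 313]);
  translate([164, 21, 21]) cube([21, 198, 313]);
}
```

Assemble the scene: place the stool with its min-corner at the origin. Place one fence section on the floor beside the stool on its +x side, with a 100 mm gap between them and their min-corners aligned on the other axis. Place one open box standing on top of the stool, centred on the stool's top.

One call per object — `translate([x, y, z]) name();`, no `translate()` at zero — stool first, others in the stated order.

stool();
translate([407, 0, 0]) fence_section();
translate([61, 23, 390]) open_box();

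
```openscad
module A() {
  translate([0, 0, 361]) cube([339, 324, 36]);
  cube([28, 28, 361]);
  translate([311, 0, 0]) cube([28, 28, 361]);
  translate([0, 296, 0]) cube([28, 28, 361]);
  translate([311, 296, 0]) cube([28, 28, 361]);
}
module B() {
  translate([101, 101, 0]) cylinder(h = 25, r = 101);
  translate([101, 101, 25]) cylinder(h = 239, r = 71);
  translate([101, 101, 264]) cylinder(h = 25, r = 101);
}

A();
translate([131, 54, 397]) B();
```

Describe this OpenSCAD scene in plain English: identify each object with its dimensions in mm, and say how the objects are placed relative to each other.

A is a four-legged stool. The seat is a 339×324×36 mm slab whose top surface is at z = 397 mm; four square legs, each 28×28 mm in cross-section, run from the floor (z = 0) to the underside of the seat, each flush with a corner of the seat.

B is a spool: two coaxial disc flanges of radius 101 mm and thickness 25 mm, joined by a core cylinder of radius 71 mm and height 239 mm. The lower flange rests on z = 0 and the three cylinders share a vertical axis.

The spool is on top of the stool.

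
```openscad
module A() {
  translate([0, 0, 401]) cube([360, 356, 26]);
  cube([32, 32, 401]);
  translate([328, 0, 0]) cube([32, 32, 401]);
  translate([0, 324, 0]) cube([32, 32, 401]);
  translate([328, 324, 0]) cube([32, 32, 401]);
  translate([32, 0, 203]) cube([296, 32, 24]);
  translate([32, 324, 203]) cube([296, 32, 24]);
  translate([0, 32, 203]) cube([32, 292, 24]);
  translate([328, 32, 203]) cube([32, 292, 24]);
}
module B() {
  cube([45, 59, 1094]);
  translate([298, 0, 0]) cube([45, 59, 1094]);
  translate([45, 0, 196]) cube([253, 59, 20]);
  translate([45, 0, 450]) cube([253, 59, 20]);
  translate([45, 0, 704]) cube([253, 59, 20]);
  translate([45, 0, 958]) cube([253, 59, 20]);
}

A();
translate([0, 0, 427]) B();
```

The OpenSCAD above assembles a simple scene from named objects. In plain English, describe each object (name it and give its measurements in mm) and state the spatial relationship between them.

A is a four-legged stool. The seat is 360×356 mm, 26 mm thick, top at z = 427 mm. It stands on four square legs, each 32×32 mm in cross-section, from z = 0 to the seat underside, each flush with a corner of the seat. Four stretchers, 32 mm wide and 24 mm tall, connect adjacent legs with their undersides at z = 203 mm, each running between the inner faces of the legs it joins and aligned with the legs' outer faces on the other axis.

B is a straight ladder. Two 45×59 mm vertical rails, 1094 mm tall, stand 343 mm apart (outside-to-outside) with their front faces coplanar on the −y side. 4 rungs, each 59 mm deep and 20 mm tall, span between the inner faces of the rails, front faces flush with the rails. The lowest rung's underside is at z = 196 mm and rungs are spaced 254 mm apart (underside to underside).

The ladder is on top of the stool.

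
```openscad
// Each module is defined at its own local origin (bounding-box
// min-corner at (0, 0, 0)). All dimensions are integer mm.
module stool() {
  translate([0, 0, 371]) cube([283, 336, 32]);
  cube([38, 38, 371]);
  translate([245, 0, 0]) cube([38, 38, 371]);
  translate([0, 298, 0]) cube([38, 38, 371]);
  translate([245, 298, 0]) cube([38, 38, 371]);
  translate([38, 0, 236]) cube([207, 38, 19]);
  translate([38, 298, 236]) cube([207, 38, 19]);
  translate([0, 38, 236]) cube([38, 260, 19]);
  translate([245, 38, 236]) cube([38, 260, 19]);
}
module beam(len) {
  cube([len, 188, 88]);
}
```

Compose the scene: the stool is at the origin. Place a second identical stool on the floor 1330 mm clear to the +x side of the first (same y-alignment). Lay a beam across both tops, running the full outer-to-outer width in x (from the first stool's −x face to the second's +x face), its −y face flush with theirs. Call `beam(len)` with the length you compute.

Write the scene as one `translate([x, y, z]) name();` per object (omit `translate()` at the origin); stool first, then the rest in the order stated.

stool();
translate([1613, 0, 0]) stool();
translate([0, 0, 403]) beam(1896);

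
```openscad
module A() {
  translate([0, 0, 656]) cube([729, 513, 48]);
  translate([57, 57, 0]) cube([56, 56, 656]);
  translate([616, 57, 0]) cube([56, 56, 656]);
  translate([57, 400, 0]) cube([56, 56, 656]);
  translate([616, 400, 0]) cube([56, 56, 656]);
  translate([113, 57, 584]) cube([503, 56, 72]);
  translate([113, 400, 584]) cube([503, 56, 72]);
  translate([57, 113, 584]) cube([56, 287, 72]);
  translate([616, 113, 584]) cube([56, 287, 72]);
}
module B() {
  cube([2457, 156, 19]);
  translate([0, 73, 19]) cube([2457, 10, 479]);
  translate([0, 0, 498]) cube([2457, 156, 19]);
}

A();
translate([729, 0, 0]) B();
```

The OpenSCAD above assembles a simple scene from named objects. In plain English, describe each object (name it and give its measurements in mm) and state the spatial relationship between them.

A is a rectangular dining table. The top is 729×513×48 mm with its upper surface at z = 704 mm. It stands on four 56×56 mm square legs, each inset 57 mm from the nearest pair of top edges, running from the floor to the underside of the top. Four apron rails, 56 mm thick and 72 mm tall, run between adjacent legs with their top edges flush with the underside of the top and their outer faces flush with the legs' outer faces.

B is an I-beam lying along x, 2457 mm long. Overall section height 517 mm. Two flanges 156 mm wide (y) and 19 mm thick, one on the floor and one at the top; a web 10 mm thick runs between them, centred on the flange width.

The I-beam is against the table's +x side, with their −y faces flush.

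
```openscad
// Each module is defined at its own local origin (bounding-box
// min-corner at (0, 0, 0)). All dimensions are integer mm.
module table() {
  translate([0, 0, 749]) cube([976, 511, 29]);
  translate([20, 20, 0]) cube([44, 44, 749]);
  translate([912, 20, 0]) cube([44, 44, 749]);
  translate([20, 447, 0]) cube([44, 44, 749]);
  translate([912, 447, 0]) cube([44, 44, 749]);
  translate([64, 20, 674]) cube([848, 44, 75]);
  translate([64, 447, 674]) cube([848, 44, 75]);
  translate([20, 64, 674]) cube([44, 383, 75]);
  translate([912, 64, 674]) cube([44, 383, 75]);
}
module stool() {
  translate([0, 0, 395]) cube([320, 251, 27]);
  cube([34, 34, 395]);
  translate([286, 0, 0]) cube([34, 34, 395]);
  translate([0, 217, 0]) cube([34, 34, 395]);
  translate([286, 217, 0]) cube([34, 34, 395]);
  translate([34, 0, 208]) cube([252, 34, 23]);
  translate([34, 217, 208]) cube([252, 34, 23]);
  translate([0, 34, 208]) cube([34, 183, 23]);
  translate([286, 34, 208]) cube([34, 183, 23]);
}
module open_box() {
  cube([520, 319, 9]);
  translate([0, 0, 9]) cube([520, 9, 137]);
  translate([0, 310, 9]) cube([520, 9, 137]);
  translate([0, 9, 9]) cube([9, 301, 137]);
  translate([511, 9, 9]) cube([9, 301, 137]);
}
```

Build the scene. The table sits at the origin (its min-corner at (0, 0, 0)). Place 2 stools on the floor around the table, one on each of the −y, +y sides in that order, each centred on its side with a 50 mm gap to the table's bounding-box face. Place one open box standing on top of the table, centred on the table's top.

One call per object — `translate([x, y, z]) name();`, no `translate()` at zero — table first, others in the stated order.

table();
translate([328, -301, 0]) stool();
translate([328, 561, 0]) stool();
translate([228, 96, 778]) open_box();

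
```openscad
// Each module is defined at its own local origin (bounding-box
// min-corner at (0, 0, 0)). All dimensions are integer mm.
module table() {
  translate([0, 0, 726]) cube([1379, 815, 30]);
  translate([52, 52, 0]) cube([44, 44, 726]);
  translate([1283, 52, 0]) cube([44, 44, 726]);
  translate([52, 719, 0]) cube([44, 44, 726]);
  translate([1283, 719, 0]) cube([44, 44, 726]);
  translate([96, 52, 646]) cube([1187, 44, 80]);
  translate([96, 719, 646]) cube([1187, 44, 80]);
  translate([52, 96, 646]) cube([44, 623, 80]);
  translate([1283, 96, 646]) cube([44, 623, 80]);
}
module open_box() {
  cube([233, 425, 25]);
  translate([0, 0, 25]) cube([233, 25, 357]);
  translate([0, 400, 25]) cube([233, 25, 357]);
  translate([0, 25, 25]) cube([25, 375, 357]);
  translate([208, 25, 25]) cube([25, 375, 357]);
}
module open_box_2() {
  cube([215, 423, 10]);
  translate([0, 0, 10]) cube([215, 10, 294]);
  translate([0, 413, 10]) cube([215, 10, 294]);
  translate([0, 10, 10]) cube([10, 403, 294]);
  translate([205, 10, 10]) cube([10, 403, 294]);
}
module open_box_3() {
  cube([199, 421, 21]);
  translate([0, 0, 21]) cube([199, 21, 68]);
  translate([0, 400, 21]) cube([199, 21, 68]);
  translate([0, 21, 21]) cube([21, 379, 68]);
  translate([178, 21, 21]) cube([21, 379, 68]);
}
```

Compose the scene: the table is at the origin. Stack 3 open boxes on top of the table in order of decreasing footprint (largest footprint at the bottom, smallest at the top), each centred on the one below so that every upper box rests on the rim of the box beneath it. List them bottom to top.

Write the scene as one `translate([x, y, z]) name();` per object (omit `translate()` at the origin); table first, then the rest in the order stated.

table();
translate([573, 195, 756]) open_box();
translate([582, 196, 1138]) open_box_2();
translate([590, 197, 1442]) open_box_3();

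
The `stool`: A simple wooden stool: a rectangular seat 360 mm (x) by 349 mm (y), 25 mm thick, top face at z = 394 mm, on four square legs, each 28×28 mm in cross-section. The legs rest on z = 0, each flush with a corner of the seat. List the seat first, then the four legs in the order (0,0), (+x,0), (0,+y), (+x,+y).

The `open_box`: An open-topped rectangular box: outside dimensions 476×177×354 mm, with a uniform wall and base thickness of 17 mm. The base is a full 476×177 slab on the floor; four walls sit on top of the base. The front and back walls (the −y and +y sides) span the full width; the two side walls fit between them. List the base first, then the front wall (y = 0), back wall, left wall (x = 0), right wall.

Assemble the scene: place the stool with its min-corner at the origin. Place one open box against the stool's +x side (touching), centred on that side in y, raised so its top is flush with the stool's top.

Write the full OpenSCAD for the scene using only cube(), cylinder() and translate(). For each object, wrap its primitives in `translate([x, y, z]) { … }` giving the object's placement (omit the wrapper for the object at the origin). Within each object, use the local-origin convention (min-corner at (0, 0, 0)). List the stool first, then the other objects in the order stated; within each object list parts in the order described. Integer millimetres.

translate([0, 0, 369]) cube([360, 349, 25]);
cube([28, 28, 369]);
translate([332, 0, 0]) cube([28, 28, 369]);
translate([0, 321, 0]) cube([28, 28, 369]);
translate([332, 321, 0]) cube([28, 28, 369]);
translate([360, 86, 40]) {
  cube([476, 177, 17]);
  translate([0, 0, 17]) cube([476, 17, 337]);
  translate([0, 160, 17]) cube([476, 17, 337]);
  translate([0, 17, 17]) cube([17, 143, 337]);
  translate([459, 17, 17]) cube([17, 143, 337]);
}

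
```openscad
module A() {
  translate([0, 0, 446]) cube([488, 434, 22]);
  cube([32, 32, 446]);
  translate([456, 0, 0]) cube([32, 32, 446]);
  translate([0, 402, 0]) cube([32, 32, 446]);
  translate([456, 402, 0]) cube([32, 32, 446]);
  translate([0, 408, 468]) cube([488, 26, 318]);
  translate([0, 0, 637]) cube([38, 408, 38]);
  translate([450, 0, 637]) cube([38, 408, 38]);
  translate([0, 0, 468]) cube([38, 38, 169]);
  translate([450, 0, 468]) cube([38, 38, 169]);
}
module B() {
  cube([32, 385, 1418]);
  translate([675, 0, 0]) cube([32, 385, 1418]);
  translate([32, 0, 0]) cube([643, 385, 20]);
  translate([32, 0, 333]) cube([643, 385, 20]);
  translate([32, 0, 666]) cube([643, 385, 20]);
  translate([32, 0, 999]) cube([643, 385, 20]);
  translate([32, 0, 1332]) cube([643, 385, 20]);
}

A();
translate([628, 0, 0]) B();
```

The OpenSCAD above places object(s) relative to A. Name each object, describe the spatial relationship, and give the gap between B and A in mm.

A is a chair. B is a bookshelf. The bookshelf is on the floor beside the chair on its +x side. The gap between the bookshelf and the chair is 140 mm.

The bookshelf's nearest face is 140 mm from the chair's +x face.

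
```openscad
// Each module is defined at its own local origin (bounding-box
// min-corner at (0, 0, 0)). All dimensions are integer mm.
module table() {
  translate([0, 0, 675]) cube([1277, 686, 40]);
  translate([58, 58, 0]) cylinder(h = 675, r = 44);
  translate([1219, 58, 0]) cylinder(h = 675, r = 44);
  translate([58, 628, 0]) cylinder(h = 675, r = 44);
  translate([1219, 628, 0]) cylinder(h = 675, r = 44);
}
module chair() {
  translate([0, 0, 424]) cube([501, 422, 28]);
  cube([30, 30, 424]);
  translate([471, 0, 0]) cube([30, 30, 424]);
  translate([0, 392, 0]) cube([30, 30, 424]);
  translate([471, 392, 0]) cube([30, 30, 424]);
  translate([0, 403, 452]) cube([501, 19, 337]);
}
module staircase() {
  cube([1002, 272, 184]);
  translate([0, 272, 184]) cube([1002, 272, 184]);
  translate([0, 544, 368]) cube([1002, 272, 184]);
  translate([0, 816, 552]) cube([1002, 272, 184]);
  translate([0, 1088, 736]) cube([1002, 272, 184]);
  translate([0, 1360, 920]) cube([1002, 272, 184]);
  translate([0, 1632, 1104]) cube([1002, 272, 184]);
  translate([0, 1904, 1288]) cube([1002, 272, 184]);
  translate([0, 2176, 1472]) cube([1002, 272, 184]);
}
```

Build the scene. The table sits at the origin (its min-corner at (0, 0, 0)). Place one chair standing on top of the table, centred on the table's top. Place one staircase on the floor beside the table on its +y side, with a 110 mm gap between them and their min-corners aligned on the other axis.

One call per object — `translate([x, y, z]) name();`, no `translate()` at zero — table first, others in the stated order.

table();
translate([388, 132, 715]) chair();
translate([0, 796, 0]) staircase();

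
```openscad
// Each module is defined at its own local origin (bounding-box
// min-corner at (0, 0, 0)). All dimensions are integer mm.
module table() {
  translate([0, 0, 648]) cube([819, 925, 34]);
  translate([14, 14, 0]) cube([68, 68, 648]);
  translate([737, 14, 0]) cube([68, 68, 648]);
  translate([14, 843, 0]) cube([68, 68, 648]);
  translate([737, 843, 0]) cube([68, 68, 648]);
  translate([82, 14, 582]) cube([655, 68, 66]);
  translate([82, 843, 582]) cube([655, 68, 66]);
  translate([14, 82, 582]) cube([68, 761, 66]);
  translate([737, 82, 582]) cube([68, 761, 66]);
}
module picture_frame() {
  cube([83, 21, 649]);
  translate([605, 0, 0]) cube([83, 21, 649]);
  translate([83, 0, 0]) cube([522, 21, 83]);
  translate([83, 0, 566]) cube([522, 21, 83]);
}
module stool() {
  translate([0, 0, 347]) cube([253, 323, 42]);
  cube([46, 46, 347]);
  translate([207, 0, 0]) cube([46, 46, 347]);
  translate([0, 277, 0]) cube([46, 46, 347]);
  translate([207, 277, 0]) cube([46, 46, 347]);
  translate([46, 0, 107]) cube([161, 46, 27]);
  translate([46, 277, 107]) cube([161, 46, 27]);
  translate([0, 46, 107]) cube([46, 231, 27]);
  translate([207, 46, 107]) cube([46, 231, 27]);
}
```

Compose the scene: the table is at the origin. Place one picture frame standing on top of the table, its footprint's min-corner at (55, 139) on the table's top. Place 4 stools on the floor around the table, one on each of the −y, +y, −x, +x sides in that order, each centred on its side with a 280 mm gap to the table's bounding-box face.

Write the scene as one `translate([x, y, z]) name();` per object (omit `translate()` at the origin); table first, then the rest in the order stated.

table();
translate([55, 139, 682]) picture_frame();
translate([283, -603, 0]) stool();
translate([283, 1205, 0]) stool();
translate([-533, 301, 0]) stool();
translate([1099, 301, 0]) stool();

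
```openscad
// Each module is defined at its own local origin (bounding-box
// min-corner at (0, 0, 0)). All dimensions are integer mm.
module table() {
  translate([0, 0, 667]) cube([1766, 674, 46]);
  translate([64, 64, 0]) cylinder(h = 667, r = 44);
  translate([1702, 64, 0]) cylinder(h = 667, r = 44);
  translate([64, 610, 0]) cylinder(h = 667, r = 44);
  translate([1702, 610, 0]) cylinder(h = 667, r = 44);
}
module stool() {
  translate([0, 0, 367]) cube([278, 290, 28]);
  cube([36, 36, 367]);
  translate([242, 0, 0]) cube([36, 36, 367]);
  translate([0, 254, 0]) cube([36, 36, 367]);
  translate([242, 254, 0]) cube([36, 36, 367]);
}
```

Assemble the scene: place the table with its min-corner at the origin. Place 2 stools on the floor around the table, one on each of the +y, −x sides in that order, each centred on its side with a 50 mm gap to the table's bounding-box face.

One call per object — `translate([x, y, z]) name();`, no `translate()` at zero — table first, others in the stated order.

table();
translate([744, 724, 0]) stool();
translate([-328, 192, 0]) stool();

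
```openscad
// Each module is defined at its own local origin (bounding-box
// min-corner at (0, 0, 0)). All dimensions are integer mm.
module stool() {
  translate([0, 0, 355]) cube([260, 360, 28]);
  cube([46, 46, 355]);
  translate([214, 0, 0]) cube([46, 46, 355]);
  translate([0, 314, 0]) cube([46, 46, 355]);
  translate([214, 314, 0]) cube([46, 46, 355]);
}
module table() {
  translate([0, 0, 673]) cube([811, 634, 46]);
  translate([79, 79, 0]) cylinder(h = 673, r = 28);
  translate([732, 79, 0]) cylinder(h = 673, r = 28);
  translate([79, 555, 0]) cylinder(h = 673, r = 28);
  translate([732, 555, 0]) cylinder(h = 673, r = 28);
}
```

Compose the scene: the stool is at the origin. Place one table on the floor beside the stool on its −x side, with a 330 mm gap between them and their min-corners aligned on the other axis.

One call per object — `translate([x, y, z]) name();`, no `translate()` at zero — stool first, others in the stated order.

stool();
translate([-1141, 0, 0]) table();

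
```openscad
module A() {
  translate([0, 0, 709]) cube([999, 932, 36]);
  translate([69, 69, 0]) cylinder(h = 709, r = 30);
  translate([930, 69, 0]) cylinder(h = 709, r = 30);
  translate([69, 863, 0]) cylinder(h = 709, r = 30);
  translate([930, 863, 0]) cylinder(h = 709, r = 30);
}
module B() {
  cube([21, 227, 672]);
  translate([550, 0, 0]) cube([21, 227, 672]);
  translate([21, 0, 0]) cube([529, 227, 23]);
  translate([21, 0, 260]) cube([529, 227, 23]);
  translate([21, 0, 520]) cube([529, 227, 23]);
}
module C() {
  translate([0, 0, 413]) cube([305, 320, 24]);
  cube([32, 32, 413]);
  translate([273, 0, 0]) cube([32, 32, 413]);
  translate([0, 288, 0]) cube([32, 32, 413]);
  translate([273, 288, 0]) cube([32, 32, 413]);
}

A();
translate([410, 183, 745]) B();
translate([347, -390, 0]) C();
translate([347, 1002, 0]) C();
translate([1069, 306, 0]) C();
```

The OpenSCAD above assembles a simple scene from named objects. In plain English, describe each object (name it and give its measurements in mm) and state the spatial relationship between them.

A is a rectangular dining table. The top is 999×932×36 mm with its upper surface at z = 745 mm. It stands on four round legs of 60 mm diameter, each leg's bounding box inset 39 mm from the nearest pair of top edges, running from the floor to the underside of the top.

B is a bookshelf 571 mm wide overall, 227 mm deep and 672 mm tall. The two sides are 21 mm thick vertical panels. 3 horizontal shelves of 23 mm thickness span between the inner faces of the sides; the lowest shelf sits on the floor and shelves are stacked with a clear vertical gap of 237 mm between each pair.

C is a four-legged stool. The seat is a 305×320×24 mm slab whose top surface is at z = 437 mm; four square legs, each 32×32 mm in cross-section, run from the floor (z = 0) to the underside of the seat, each flush with a corner of the seat.

The bookshelf is on top of the table. Three stools sit around the table at the −y, +y, +x sides.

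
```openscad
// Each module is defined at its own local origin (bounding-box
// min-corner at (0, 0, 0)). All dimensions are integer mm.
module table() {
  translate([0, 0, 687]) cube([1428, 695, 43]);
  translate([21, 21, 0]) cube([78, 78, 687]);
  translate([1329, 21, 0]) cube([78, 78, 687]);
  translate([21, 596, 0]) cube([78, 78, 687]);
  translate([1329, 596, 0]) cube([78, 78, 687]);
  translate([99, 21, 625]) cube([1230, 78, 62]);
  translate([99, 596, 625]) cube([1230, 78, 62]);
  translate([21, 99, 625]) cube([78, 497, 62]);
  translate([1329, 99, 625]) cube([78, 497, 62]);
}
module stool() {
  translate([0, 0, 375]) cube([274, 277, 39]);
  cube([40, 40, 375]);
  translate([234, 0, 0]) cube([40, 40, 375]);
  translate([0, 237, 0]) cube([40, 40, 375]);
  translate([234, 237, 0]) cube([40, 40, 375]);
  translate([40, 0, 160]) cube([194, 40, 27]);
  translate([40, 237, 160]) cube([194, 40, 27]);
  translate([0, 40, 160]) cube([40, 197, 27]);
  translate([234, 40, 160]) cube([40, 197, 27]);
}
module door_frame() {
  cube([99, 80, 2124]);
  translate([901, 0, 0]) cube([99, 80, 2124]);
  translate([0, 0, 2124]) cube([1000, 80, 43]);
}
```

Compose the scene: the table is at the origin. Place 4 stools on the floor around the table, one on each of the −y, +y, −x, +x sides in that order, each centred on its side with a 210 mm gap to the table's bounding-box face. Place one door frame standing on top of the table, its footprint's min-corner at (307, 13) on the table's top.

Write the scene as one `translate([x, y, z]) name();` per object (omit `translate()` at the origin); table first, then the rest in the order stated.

table();
translate([577, -487, 0]) stool();
translate([577, 905, 0]) stool();
translate([-484, 209, 0]) stool();
translate([1638, 209, 0]) stool();
translate([307, 13, 730]) door_frame();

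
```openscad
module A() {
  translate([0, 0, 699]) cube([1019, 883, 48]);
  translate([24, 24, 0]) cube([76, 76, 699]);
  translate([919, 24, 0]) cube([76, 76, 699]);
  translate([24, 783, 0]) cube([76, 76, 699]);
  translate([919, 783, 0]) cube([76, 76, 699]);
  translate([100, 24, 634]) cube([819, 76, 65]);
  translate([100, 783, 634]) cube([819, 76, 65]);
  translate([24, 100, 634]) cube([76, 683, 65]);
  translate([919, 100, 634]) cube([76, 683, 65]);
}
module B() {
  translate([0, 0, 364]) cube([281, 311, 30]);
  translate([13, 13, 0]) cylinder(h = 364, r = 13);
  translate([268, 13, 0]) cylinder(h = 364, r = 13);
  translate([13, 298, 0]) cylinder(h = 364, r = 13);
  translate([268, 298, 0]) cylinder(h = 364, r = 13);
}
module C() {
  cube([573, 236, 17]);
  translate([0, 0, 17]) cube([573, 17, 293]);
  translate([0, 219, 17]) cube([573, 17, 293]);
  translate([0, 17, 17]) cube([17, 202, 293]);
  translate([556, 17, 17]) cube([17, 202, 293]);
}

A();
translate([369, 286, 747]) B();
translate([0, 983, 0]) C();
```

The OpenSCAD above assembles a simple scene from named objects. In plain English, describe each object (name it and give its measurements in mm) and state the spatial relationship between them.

A is a table: top 1019 mm (x) × 883 mm (y), 48 mm thick, upper face at z = 747 mm, on four 76×76 mm square legs, each inset 24 mm from the nearest pair of top edges, running from z = 0 to the bottom of the top. Four apron rails, 76 mm thick and 65 mm tall, run between adjacent legs with their top edges flush with the underside of the top and their outer faces flush with the legs' outer faces.

B is a four-legged stool. The seat is a 281×311×30 mm slab whose top surface is at z = 394 mm; four round legs, each 26 mm in diameter, run from the floor (z = 0) to the underside of the seat, each leg's axis is inset half a diameter from the nearest pair of seat edges (so the leg's bounding box is flush with the corner).

C is an open-topped rectangular box: outside dimensions 573×236×310 mm, with a uniform wall and base thickness of 17 mm. The base is a full 573×236 slab on the floor; four walls sit on top of the base. The front and back walls (the −y and +y sides) span the full width; the two side walls fit between them.

The stool is on top of the table, centred. The open box is on the floor beside the table on its +y side.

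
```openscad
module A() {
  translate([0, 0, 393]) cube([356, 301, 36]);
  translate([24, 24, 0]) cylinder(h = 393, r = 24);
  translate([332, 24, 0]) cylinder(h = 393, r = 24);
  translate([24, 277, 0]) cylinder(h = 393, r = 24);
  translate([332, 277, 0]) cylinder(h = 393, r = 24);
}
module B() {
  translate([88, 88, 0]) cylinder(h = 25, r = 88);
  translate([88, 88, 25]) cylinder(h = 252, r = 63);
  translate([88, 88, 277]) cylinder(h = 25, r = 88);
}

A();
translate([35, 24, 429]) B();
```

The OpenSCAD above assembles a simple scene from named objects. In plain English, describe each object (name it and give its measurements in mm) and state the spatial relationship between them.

A is a four-legged stool. The seat is 356×301 mm, 36 mm thick, top at z = 429 mm. It stands on four round legs, each 48 mm in diameter, from z = 0 to the seat underside, each leg's axis is inset half a diameter from the nearest pair of seat edges (so the leg's bounding box is flush with the corner).

B is a spool: two coaxial disc flanges of radius 88 mm and thickness 25 mm, joined by a core cylinder of radius 63 mm and height 252 mm. The lower flange rests on z = 0 and the three cylinders share a vertical axis.

The spool is on top of the stool.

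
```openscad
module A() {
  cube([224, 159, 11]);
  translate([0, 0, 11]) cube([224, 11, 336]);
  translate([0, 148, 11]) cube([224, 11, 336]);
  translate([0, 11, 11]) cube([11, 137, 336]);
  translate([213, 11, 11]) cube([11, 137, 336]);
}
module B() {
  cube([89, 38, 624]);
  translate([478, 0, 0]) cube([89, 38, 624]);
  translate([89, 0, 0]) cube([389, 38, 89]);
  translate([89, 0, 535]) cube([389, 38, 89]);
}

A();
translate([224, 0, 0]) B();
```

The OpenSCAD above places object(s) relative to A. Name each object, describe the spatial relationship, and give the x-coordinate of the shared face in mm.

A is an open box. B is a picture frame. The picture frame is against the open box's +x side, with their −y faces flush. The x-coordinate of the shared face is 224 mm.

The open box's +x face and the picture frame's −x face are both at x = 224 mm.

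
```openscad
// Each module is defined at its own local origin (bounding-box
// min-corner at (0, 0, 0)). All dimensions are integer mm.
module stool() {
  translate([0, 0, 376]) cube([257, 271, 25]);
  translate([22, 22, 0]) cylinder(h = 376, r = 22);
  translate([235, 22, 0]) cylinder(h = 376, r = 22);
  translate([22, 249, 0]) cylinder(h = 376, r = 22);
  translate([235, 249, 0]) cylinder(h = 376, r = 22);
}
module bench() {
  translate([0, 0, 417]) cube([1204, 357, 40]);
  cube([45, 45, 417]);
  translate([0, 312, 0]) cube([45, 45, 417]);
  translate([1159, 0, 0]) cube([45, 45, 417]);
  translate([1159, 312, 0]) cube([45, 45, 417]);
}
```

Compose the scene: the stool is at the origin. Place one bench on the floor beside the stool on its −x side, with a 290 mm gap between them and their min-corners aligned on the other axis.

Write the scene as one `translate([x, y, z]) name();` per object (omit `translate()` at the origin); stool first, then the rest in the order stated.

stool();
translate([-1494, 0, 0]) bench();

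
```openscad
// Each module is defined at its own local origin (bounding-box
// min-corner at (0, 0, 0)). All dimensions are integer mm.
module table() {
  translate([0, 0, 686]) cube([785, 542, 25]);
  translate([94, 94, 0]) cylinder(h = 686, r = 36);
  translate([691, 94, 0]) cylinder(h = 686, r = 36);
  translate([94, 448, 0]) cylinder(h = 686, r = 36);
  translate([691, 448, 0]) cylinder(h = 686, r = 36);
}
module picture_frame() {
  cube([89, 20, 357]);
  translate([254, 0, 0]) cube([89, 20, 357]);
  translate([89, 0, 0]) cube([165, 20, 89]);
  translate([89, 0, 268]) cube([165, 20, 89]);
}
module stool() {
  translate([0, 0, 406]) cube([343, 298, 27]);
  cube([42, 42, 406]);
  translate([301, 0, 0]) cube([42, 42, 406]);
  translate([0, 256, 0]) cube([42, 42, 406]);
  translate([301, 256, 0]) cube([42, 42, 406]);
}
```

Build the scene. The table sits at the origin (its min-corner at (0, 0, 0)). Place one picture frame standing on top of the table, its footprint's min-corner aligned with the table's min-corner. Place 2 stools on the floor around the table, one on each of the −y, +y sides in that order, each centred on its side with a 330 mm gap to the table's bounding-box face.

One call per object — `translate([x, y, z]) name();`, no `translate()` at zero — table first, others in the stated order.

table();
translate([0, 0, 711]) picture_frame();
translate([221, -628, 0]) stool();
translate([221, 872, 0]) stool();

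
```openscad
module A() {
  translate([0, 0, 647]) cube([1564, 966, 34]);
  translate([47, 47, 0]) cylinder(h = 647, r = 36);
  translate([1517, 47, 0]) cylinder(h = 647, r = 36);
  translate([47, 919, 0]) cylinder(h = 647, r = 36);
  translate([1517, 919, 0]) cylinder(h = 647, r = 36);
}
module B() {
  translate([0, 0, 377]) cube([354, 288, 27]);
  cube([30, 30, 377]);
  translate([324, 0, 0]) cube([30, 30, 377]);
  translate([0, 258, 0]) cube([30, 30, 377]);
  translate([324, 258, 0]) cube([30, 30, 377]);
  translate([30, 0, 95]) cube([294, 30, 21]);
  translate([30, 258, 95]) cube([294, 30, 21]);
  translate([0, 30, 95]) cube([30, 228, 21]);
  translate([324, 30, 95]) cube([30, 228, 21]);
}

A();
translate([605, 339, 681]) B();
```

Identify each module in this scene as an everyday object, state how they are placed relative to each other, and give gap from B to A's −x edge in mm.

The stool's min-x is at 605; the table's min-x is 0; gap = 605 mm.

A is a table. B is a stool. The stool is on top of the table, centred. The gap from the stool to the table's −x edge is 605 mm.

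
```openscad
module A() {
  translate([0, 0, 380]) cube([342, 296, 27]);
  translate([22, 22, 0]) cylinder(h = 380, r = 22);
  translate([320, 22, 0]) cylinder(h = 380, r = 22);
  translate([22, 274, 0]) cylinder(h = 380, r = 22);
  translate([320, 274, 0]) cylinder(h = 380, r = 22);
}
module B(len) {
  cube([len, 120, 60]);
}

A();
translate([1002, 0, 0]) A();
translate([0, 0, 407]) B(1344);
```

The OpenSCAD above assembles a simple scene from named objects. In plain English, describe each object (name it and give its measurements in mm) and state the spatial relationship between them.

A is a four-legged stool. The seat is a 342×296×27 mm slab whose top surface is at z = 407 mm; four round legs, each 44 mm in diameter, run from the floor (z = 0) to the underside of the seat, each leg's axis is inset half a diameter from the nearest pair of seat edges (so the leg's bounding box is flush with the corner).

B is a rectangular beam 1344 mm long (x), 120 mm deep (y), 60 mm thick (z).

The beam spans the tops of two stools placed 660 mm apart, resting at z = 407 mm.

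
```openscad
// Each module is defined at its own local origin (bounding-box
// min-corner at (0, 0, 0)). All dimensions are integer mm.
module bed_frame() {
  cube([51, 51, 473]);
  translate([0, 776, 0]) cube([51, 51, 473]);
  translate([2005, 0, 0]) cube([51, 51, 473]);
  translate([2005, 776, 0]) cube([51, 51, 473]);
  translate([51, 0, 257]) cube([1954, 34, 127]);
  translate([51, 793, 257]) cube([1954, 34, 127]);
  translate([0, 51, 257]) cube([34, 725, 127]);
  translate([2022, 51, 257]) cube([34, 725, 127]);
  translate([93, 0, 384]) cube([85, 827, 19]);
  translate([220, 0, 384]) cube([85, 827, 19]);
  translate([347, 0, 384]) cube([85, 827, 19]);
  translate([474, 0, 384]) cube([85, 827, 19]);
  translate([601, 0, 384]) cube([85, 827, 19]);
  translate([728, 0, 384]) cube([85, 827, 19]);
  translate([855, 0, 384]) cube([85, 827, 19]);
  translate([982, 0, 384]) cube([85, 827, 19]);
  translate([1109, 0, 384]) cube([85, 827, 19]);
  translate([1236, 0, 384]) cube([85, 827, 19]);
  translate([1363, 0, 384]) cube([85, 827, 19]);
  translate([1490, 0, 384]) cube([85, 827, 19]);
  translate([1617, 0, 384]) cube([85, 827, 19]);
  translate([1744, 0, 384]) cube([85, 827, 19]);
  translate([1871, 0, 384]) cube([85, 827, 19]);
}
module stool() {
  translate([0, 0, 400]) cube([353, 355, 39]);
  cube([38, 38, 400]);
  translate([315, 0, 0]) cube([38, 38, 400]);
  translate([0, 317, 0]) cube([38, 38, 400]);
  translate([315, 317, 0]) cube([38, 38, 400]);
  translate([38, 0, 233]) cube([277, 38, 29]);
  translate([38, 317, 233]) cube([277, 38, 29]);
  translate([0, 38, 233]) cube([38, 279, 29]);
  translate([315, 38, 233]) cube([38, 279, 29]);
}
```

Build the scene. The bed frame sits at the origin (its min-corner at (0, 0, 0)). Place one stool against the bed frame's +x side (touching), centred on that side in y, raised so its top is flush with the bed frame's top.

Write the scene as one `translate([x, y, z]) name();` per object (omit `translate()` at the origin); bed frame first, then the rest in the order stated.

bed_frame();
translate([2056, 236, 34]) stool();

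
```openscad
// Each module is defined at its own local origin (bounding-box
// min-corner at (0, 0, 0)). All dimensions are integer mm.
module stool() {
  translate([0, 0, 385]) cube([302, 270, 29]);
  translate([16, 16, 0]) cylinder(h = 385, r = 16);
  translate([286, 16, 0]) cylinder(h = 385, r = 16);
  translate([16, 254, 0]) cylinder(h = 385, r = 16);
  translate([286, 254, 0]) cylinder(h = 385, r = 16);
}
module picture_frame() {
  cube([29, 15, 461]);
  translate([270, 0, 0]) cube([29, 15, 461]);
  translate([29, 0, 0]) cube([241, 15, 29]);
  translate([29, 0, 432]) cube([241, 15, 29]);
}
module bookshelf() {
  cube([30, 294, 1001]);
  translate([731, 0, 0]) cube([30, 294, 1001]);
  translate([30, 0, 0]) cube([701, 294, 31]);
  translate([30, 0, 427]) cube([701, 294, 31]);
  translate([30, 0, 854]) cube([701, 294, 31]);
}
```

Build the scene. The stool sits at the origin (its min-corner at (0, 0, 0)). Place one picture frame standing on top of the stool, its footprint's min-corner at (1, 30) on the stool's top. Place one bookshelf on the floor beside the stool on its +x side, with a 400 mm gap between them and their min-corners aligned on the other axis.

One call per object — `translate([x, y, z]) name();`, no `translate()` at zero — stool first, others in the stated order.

stool();
translate([1, 30, 414]) picture_frame();
translate([702, 0, 0]) bookshelf();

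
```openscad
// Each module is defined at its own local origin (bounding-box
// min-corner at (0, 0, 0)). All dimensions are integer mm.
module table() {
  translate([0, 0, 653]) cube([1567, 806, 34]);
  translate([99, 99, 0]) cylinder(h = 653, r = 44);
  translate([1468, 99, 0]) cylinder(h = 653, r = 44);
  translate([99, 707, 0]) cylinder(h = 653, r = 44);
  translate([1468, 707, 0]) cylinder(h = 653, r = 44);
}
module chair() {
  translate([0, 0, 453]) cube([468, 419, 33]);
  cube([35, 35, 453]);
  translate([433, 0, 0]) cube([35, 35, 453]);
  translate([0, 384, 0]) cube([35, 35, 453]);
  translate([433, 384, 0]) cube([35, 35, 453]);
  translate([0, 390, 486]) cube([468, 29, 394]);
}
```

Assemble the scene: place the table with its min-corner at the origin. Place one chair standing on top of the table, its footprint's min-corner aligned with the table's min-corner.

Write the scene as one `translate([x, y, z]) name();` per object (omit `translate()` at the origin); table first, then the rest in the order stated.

table();
translate([0, 0, 687]) chair();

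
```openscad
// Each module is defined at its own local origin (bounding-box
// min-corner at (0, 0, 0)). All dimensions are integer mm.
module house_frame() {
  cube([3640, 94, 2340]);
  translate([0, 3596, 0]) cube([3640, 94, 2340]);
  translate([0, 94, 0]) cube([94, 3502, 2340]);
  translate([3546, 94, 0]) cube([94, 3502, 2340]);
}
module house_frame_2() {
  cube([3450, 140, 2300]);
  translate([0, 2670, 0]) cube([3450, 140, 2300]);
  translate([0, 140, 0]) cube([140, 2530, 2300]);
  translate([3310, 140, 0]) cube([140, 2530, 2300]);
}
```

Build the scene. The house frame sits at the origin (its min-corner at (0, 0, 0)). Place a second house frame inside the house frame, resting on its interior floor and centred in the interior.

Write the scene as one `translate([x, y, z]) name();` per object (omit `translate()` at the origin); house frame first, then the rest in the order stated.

house_frame();
translate([95, 440, 0]) house_frame_2();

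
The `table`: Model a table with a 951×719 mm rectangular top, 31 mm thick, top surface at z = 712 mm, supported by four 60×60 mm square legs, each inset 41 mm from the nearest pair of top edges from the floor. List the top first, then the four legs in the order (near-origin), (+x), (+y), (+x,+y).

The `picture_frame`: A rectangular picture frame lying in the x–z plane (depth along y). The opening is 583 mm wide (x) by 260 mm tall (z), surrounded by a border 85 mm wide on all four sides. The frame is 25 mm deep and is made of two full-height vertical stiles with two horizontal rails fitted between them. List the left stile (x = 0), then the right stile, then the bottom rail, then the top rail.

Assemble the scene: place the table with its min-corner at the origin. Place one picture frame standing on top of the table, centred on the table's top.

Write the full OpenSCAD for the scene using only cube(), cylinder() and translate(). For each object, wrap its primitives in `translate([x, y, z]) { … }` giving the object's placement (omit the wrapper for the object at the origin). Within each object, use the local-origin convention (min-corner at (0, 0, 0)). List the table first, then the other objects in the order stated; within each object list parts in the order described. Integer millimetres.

translate([0, 0, 681]) cube([951, 719, 31]);
translate([41, 41, 0]) cube([60, 60, 681]);
translate([850, 41, 0]) cube([60, 60, 681]);
translate([41, 618, 0]) cube([60, 60, 681]);
translate([850, 618, 0]) cube([60, 60, 681]);
translate([99, 347, 712]) {
  cube([85, 25, 430]);
  translate([668, 0, 0]) cube([85, 25, 430]);
  translate([85, 0, 0]) cube([583, 25, 85]);
  translate([85, 0, 345]) cube([583, 25, 85]);
}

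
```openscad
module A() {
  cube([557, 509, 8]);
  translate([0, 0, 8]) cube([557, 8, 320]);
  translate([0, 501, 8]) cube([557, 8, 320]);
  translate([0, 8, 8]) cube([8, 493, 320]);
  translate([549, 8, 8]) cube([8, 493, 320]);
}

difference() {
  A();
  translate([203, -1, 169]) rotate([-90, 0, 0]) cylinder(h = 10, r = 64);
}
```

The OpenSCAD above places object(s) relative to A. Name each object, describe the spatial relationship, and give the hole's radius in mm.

A is an open box. The open box has a circular hole through its front wall. The hole's radius is 64 mm.

The subtracted cylinder has r = 64 mm.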